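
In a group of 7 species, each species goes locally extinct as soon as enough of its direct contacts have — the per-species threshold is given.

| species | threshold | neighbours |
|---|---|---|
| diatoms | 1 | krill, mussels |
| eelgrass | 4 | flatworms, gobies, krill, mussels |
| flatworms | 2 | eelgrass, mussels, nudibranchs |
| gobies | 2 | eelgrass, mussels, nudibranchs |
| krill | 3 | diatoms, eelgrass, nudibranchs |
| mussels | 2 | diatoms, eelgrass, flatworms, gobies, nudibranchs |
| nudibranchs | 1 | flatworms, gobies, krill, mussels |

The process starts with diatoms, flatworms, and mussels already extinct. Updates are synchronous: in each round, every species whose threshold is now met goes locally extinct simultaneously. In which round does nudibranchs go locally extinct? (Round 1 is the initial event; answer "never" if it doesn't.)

Round 1 — diatoms, flatworms, mussels go locally extinct (initial).
Round 2 — checking thresholds:
  eelgrass: 2 of 4 neighbours < 4, not yet.
  gobies: 1 of 3 neighbours < 2, not yet.
  krill: 1 of 3 neighbours < 3, not yet.
  nudibranchs: 2 of 4 neighbours ≥ 1, goes locally extinct.
Round 3 — checking thresholds:
  eelgrass: 2 of 4 neighbours < 4, not yet.
  gobies: 2 of 3 neighbours ≥ 2, goes locally extinct.
  krill: 2 of 3 neighbours < 3, not yet.
Round 4 — no new extinctions; cascade stops.

2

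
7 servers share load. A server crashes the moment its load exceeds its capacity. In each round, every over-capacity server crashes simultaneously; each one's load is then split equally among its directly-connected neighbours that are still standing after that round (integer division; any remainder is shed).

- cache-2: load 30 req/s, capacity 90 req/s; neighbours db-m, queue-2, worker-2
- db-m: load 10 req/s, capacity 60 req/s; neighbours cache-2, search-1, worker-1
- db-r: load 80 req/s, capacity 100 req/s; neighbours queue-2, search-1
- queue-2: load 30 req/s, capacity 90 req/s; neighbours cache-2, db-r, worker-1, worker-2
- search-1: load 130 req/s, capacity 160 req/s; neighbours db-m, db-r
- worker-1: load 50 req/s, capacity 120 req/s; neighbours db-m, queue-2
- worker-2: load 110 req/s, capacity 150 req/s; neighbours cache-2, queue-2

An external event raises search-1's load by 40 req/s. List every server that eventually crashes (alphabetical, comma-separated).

cache-2, db-m, db-r, queue-2, search-1, worker-1, worker-2

Round 1 — search-1 at 170 > 160. search-1 crashes.
  search-1 sheds 170 req/s to db-m, db-r: 85 each.
    db-m: 10+85 = 95 > 60
    db-r: 80+85 = 165 > 100
Round 2 — db-m, db-r crash.
  db-m sheds 95 req/s to cache-2, worker-1: 47 each (1 lost).
    cache-2: 30+47 = 77 ≤ 90
    worker-1: 50+47 = 97 ≤ 120
  db-r sheds 165 req/s to queue-2: 165 each.
    queue-2: 30+165 = 195 > 90
Round 3 — queue-2 crashes.
  queue-2 sheds 195 req/s to cache-2, worker-1, worker-2: 65 each.
    cache-2: 77+65 = 142 > 90
    worker-1: 97+65 = 162 > 120
    worker-2: 110+65 = 175 > 150
Round 4 — cache-2, worker-1, worker-2 crash.
  cache-2 sheds 142 req/s: no online neighbours, lost.
  worker-1 sheds 162 req/s: no online neighbours, lost.
  worker-2 sheds 175 req/s: no online neighbours, lost.
No further crashes.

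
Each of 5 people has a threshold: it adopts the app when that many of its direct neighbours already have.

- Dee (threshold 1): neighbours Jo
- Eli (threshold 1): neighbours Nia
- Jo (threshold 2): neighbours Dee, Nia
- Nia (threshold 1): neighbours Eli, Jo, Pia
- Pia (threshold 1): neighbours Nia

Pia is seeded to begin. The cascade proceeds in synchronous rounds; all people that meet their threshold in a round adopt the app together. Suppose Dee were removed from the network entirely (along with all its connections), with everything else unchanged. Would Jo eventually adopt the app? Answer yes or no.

no

With Dee removed:
Round 1 — Pia adopts the app (initial).
Round 2 — checking thresholds:
  Nia: 1 of 3 neighbours ≥ 1, adopts the app.
Round 3 — checking thresholds:
  Eli: 1 of 1 neighbours ≥ 1, adopts the app.
  Jo: 1 of 1 neighbours < 2, not yet.
Round 4 — no new adoptions; cascade stops.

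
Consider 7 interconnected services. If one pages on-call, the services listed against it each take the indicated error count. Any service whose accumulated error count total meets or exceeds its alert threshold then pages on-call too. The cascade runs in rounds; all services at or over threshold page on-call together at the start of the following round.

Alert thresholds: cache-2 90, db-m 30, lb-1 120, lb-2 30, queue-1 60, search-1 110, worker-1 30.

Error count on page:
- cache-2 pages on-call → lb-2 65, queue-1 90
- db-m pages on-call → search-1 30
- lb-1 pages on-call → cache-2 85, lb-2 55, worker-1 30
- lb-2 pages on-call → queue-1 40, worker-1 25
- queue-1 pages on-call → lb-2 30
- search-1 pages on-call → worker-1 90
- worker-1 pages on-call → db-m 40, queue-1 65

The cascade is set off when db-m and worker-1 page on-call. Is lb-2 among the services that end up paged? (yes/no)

Round 1 — db-m, worker-1 page on-call (initial).
  queue-1: +65 → 65 ≥ 60
  search-1: +30 → 30 < 110
Round 2 — queue-1 pages on-call.
  lb-2: +30 → 30 ≥ 30
Round 3 — lb-2 pages on-call.
No further pages.

yes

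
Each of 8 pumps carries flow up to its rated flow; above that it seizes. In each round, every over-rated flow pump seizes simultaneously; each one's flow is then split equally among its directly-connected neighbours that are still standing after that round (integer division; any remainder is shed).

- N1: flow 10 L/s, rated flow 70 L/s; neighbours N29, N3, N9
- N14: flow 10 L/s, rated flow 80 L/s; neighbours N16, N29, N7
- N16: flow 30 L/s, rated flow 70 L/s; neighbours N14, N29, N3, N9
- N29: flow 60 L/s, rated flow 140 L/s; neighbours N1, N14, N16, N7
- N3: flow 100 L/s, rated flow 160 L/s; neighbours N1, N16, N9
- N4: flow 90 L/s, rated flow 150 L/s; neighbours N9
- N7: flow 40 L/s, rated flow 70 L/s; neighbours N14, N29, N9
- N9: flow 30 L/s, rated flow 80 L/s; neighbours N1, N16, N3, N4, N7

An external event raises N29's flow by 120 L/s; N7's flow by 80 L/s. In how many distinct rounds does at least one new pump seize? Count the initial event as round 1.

Round 1 — N29 at 180 > 140; N7 at 120 > 70. N29, N7 seize.
  N29 sheds 180 L/s to N1, N14, N16: 60 each.
    N1: 10+60 = 70 ≤ 70
    N14: 10+60 = 70 ≤ 80
    N16: 30+60 = 90 > 70
  N7 sheds 120 L/s to N14, N9: 60 each.
    N14: 70+60 = 130 > 80
    N9: 30+60 = 90 > 80
Round 2 — N14, N16, N9 seize.
  N14 sheds 130 L/s: no online neighbours, lost.
  N16 sheds 90 L/s to N3: 90 each.
    N3: 100+90 = 190 > 160
  N9 sheds 90 L/s to N1, N3, N4: 30 each.
    N1: 70+30 = 100 > 70
    N3: 190+30 = 220 > 160
    N4: 90+30 = 120 ≤ 150
Round 3 — N1, N3 seize.
  N1 sheds 100 L/s: no online neighbours, lost.
  N3 sheds 220 L/s: no online neighbours, lost.
No further seizures.

3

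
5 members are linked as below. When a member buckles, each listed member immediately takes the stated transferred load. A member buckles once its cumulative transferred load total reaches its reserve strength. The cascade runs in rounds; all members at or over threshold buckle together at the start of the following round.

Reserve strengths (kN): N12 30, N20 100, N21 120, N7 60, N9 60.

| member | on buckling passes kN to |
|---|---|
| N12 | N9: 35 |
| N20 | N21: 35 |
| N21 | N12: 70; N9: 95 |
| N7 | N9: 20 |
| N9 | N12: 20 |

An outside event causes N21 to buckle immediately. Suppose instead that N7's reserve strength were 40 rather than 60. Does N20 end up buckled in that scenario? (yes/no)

no

With N7's reserve strength at 40:
Round 1 — N21 buckles (initial).
  N12: +70 → 70 ≥ 30
  N9: +95 → 95 ≥ 60
Round 2 — N12, N9 buckle.
No further bucklings.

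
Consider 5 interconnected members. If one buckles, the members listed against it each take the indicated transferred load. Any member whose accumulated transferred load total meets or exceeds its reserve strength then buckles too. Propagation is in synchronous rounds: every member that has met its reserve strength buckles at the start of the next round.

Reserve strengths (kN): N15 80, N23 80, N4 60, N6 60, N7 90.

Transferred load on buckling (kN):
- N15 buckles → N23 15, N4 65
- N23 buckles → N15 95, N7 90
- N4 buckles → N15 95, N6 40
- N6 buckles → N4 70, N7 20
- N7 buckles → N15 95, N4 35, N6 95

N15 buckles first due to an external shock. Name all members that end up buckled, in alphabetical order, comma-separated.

N15, N4

Round 1 — N15 buckles (initial).
  N23: +15 → 15 < 80
  N4: +65 → 65 ≥ 60
Round 2 — N4 buckles.
  N6: +40 → 40 < 60
No further bucklings.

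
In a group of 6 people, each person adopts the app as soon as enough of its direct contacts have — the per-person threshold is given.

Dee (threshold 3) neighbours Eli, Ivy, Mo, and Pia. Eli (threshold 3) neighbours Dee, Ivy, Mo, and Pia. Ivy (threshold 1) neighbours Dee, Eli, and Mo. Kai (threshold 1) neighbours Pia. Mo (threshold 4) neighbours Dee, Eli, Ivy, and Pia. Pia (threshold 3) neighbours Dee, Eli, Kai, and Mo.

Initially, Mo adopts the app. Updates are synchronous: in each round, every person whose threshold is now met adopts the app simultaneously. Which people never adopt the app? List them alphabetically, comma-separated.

Round 1 — Mo adopts the app (initial).
Round 2 — checking thresholds:
  Dee: 1 of 4 neighbours < 3, not yet.
  Eli: 1 of 4 neighbours < 3, not yet.
  Ivy: 1 of 3 neighbours ≥ 1, adopts the app.
  Pia: 1 of 4 neighbours < 3, not yet.
Round 3 — no new adoptions; cascade stops.

Dee, Eli, Kai, Pia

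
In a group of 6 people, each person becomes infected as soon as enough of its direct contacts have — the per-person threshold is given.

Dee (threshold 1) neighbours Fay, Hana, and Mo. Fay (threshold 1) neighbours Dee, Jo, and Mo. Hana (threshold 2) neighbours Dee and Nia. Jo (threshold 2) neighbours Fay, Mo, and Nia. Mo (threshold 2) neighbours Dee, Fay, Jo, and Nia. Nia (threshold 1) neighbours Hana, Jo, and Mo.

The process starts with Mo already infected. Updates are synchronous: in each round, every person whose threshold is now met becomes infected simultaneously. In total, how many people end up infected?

6

Round 1 — Mo becomes infected (initial).
Round 2 — checking thresholds:
  Dee: 1 of 3 neighbours ≥ 1, becomes infected.
  Fay: 1 of 3 neighbours ≥ 1, becomes infected.
  Jo: 1 of 3 neighbours < 2, not yet.
  Nia: 1 of 3 neighbours ≥ 1, becomes infected.
Round 3 — checking thresholds:
  Hana: 2 of 2 neighbours ≥ 2, becomes infected.
  Jo: 3 of 3 neighbours ≥ 2, becomes infected.
Round 4 — no new infections; cascade stops.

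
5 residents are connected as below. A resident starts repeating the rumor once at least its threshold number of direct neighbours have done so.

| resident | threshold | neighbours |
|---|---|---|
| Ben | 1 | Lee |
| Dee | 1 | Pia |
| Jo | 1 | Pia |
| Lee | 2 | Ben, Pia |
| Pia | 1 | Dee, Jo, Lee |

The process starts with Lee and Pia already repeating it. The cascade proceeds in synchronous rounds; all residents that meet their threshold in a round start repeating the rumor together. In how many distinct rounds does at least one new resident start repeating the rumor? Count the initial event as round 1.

Round 1 — Lee, Pia start repeating the rumor (initial).
Round 2 — checking thresholds:
  Ben: 1 of 1 neighbours ≥ 1, starts repeating the rumor.
  Dee: 1 of 1 neighbours ≥ 1, starts repeating the rumor.
  Jo: 1 of 1 neighbours ≥ 1, starts repeating the rumor.
Round 3 — no new spreads; cascade stops.

2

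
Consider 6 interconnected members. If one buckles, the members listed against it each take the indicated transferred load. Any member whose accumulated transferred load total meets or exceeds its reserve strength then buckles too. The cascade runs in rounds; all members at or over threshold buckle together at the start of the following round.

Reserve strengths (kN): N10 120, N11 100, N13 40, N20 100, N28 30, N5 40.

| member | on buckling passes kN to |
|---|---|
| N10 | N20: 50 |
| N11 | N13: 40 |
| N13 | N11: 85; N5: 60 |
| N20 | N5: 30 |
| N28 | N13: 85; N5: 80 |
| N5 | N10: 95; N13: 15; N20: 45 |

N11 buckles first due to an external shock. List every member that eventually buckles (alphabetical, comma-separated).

N11, N13, N5

Round 1 — N11 buckles (initial).
  N13: +40 → 40 ≥ 40
Round 2 — N13 buckles.
  N5: +60 → 60 ≥ 40
Round 3 — N5 buckles.
  N10: +95 → 95 < 120
  N20: +45 → 45 < 100
No further bucklings.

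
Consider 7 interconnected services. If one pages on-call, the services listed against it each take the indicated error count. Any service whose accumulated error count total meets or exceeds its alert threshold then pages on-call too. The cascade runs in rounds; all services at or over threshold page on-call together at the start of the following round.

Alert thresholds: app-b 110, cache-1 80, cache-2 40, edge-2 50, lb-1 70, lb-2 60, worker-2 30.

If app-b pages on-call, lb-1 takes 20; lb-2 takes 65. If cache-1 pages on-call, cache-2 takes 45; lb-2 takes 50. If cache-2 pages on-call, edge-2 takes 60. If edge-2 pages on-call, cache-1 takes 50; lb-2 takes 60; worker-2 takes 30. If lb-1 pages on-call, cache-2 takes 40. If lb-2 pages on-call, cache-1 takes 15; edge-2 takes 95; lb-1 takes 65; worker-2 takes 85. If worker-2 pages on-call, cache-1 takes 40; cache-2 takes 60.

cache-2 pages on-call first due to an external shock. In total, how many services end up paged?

Round 1 — cache-2 pages on-call (initial).
  edge-2: +60 → 60 ≥ 50
Round 2 — edge-2 pages on-call.
  cache-1: +50 → 50 < 80
  lb-2: +60 → 60 ≥ 60
  worker-2: +30 → 30 ≥ 30
Round 3 — lb-2, worker-2 page on-call.
  cache-1: +15+40 → 105 ≥ 80
  lb-1: +65 → 65 < 70
Round 4 — cache-1 pages on-call.
No further pages.

5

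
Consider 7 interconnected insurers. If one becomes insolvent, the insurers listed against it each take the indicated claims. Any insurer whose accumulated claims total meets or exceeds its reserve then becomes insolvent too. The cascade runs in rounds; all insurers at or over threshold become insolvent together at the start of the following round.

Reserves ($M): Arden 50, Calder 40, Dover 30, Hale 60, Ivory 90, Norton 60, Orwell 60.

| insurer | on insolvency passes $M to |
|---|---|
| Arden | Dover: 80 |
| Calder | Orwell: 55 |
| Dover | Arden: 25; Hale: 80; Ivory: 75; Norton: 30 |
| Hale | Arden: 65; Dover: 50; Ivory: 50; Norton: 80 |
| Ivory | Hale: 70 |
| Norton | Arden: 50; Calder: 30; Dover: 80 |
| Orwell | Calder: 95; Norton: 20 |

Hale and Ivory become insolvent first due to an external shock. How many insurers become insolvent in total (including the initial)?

Round 1 — Hale, Ivory become insolvent (initial).
  Arden: +65 → 65 ≥ 50
  Dover: +50 → 50 ≥ 30
  Norton: +80 → 80 ≥ 60
Round 2 — Arden, Dover, Norton become insolvent.
  Calder: +30 → 30 < 40
No further insolvencies.

5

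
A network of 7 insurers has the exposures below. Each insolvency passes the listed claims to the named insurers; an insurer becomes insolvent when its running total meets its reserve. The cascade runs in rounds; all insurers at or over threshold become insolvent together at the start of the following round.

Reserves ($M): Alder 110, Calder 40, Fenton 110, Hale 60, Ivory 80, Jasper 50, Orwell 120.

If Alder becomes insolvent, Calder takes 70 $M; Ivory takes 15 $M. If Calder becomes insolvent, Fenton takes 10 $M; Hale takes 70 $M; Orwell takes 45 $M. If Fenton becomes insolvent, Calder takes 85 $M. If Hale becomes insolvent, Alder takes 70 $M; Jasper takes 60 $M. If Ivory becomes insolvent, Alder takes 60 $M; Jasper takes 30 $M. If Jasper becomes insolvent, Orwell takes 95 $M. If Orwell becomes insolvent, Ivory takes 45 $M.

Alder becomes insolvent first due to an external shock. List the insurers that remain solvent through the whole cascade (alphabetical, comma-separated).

Round 1 — Alder becomes insolvent (initial).
  Calder: +70 → 70 ≥ 40
  Ivory: +15 → 15 < 80
Round 2 — Calder becomes insolvent.
  Fenton: +10 → 10 < 110
  Hale: +70 → 70 ≥ 60
  Orwell: +45 → 45 < 120
Round 3 — Hale becomes insolvent.
  Jasper: +60 → 60 ≥ 50
Round 4 — Jasper becomes insolvent.
  Orwell: +95 → 140 ≥ 120
Round 5 — Orwell becomes insolvent.
  Ivory: +45 → 60 < 80
No further insolvencies.

Fenton, Ivory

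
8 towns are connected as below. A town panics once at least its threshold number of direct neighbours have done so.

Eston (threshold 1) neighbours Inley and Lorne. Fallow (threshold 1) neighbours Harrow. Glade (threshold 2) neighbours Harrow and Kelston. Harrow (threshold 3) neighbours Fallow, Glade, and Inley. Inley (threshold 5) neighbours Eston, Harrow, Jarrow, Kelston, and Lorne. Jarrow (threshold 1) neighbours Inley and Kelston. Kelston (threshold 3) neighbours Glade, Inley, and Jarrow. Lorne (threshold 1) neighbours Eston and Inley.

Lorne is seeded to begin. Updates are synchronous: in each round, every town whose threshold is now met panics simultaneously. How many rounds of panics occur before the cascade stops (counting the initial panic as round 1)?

2

Round 1 — Lorne panics (initial).
Round 2 — checking thresholds:
  Eston: 1 of 2 neighbours ≥ 1, panics.
  Inley: 1 of 5 neighbours < 5, below threshold.
Round 3 — no new panics; cascade stops.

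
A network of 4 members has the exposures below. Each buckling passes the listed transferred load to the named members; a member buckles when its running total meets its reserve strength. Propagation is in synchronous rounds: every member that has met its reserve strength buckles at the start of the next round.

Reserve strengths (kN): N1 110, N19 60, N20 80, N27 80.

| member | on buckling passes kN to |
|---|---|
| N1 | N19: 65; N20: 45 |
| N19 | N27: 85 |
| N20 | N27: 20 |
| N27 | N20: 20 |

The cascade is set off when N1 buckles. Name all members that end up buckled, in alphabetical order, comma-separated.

N1, N19, N27

Round 1 — N1 buckles (initial).
  N19: +65 → 65 ≥ 60
  N20: +45 → 45 < 80
Round 2 — N19 buckles.
  N27: +85 → 85 ≥ 80
Round 3 — N27 buckles.
  N20: +20 → 65 < 80
No further bucklings.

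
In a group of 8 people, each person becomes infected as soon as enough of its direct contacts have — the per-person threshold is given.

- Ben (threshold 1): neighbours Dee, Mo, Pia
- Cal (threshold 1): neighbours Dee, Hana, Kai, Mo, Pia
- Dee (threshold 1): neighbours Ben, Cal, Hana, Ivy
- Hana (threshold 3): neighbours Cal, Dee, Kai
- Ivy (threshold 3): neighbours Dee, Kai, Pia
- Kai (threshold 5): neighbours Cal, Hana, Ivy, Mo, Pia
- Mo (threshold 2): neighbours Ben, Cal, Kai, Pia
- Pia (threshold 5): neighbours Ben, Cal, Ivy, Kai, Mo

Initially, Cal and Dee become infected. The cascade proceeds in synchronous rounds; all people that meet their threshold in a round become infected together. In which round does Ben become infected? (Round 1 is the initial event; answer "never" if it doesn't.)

2

Round 1 — Cal, Dee become infected (initial).
Round 2 — checking thresholds:
  Ben: 1 of 3 neighbours ≥ 1, becomes infected.
  Hana: 2 of 3 neighbours < 3, below threshold.
  Ivy: 1 of 3 neighbours < 3, below threshold.
  Kai: 1 of 5 neighbours < 5, below threshold.
  Mo: 1 of 4 neighbours < 2, below threshold.
  Pia: 1 of 5 neighbours < 5, below threshold.
Round 3 — checking thresholds:
  Hana: 2 of 3 neighbours < 3, below threshold.
  Ivy: 1 of 3 neighbours < 3, below threshold.
  Kai: 1 of 5 neighbours < 5, below threshold.
  Mo: 2 of 4 neighbours ≥ 2, becomes infected.
  Pia: 2 of 5 neighbours < 5, below threshold.
Round 4 — no new infections; cascade stops.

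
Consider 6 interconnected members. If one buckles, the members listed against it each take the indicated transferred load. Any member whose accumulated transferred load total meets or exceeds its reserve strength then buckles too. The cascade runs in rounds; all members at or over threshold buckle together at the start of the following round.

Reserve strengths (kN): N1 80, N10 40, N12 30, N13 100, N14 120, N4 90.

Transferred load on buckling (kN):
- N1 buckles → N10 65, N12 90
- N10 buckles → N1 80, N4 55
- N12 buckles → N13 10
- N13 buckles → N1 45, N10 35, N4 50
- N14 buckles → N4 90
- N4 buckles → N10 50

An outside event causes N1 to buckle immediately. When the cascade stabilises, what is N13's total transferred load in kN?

10

Round 1 — N1 buckles (initial).
  N10: +65 → 65 ≥ 40
  N12: +90 → 90 ≥ 30
Round 2 — N10, N12 buckle.
  N13: +10 → 10 < 100
  N4: +55 → 55 < 90
No further bucklings.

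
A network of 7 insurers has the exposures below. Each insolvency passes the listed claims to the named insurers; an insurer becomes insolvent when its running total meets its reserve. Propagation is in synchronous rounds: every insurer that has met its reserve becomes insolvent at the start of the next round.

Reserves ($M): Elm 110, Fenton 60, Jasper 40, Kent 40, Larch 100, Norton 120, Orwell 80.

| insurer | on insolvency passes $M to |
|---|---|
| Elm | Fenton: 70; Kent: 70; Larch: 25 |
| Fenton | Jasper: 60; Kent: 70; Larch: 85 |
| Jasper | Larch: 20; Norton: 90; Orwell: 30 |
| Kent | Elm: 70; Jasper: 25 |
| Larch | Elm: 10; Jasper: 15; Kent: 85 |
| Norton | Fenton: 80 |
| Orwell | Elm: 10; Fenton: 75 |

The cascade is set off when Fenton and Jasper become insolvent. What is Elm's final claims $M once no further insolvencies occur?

Round 1 — Fenton, Jasper become insolvent (initial).
  Kent: +70 → 70 ≥ 40
  Larch: +85+20 → 105 ≥ 100
  Norton: +90 → 90 < 120
  Orwell: +30 → 30 < 80
Round 2 — Kent, Larch become insolvent.
  Elm: +70+10 → 80 < 110
No further insolvencies.

80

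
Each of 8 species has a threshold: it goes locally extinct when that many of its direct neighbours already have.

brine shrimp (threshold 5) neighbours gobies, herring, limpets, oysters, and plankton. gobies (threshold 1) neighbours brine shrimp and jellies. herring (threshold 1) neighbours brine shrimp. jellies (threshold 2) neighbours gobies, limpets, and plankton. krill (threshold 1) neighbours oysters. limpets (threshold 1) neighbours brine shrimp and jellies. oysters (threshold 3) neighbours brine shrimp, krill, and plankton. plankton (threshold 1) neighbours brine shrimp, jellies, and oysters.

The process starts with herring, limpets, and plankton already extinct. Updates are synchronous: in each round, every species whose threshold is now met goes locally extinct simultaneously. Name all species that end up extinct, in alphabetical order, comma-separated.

Round 1 — herring, limpets, plankton go locally extinct (initial).
Round 2 — checking thresholds:
  brine shrimp: 3 of 5 neighbours < 5, holds.
  jellies: 2 of 3 neighbours ≥ 2, goes locally extinct.
  oysters: 1 of 3 neighbours < 3, holds.
Round 3 — checking thresholds:
  brine shrimp: 3 of 5 neighbours < 5, holds.
  gobies: 1 of 2 neighbours ≥ 1, goes locally extinct.
  oysters: 1 of 3 neighbours < 3, holds.
Round 4 — no new extinctions; cascade stops.

gobies, herring, jellies, limpets, plankton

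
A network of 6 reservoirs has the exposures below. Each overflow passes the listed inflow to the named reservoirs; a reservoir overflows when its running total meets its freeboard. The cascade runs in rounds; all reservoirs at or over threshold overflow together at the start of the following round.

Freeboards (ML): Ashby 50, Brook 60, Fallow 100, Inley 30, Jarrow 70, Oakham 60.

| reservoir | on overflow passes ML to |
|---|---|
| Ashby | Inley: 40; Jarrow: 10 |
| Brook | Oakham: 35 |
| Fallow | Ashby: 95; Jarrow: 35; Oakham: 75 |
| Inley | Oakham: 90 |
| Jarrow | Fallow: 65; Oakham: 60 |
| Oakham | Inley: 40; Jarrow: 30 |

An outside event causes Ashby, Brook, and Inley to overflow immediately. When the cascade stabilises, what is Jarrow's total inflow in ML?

40

Round 1 — Ashby, Brook, Inley overflow (initial).
  Jarrow: +10 → 10 < 70
  Oakham: +35+90 → 125 ≥ 60
Round 2 — Oakham overflows.
  Jarrow: +30 → 40 < 70
No further overflows.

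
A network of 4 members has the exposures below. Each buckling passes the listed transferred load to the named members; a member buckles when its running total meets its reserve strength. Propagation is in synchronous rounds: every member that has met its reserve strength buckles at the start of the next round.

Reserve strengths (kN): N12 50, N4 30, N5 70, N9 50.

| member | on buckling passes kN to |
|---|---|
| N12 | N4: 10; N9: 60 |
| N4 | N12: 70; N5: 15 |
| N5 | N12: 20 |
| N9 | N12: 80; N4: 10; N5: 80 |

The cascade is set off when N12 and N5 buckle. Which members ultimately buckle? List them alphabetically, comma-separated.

N12, N5, N9

Round 1 — N12, N5 buckle (initial).
  N4: +10 → 10 < 30
  N9: +60 → 60 ≥ 50
Round 2 — N9 buckles.
  N4: +10 → 20 < 30
No further bucklings.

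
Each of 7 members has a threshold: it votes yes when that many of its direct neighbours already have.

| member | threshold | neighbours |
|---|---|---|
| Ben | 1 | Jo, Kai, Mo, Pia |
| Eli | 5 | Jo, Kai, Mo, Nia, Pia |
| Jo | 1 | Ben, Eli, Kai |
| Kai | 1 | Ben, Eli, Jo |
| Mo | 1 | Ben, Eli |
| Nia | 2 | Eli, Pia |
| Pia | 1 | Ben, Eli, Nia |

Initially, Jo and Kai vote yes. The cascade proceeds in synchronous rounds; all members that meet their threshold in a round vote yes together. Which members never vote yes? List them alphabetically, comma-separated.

Eli, Nia

Round 1 — Jo, Kai vote yes (initial).
Round 2 — checking thresholds:
  Ben: 2 of 4 neighbours ≥ 1, votes yes.
  Eli: 2 of 5 neighbours < 5, not yet.
Round 3 — checking thresholds:
  Eli: 2 of 5 neighbours < 5, not yet.
  Mo: 1 of 2 neighbours ≥ 1, votes yes.
  Pia: 1 of 3 neighbours ≥ 1, votes yes.
Round 4 — no new yes votes; cascade stops.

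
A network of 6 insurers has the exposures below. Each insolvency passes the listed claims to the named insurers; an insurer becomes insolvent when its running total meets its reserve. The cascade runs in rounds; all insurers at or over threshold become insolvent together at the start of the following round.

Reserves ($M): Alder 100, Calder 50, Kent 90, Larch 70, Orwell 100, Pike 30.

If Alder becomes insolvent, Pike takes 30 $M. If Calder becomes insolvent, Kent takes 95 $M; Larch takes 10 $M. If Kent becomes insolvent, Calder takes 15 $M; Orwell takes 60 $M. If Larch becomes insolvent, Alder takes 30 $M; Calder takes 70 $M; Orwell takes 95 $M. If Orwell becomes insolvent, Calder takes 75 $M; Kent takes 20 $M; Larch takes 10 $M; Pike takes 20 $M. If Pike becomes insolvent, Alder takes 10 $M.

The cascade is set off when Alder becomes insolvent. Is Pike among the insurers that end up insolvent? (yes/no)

Round 1 — Alder becomes insolvent (initial).
  Pike: +30 → 30 ≥ 30
Round 2 — Pike becomes insolvent.
No further insolvencies.

yes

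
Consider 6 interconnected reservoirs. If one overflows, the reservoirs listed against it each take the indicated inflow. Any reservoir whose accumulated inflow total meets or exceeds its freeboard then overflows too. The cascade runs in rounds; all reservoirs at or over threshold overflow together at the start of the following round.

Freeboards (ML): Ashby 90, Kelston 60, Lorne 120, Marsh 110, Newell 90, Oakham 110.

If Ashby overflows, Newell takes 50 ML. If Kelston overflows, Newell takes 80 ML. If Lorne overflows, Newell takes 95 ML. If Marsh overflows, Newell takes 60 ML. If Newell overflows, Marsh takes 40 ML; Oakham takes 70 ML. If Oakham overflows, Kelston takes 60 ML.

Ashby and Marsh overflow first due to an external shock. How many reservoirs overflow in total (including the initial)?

Round 1 — Ashby, Marsh overflow (initial).
  Newell: +50+60 → 110 ≥ 90
Round 2 — Newell overflows.
  Oakham: +70 → 70 < 110
No further overflows.

3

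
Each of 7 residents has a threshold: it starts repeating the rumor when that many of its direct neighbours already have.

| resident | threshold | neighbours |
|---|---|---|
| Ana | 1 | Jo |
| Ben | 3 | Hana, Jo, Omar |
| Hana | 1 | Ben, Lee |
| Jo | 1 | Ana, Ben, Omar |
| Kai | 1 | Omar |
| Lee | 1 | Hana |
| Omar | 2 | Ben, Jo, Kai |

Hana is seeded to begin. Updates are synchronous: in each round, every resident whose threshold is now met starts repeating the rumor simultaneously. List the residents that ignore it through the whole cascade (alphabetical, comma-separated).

Round 1 — Hana starts repeating the rumor (initial).
Round 2 — checking thresholds:
  Ben: 1 of 3 neighbours < 3, holds.
  Lee: 1 of 1 neighbours ≥ 1, starts repeating the rumor.
Round 3 — no new spreads; cascade stops.

Ana, Ben, Jo, Kai, Omar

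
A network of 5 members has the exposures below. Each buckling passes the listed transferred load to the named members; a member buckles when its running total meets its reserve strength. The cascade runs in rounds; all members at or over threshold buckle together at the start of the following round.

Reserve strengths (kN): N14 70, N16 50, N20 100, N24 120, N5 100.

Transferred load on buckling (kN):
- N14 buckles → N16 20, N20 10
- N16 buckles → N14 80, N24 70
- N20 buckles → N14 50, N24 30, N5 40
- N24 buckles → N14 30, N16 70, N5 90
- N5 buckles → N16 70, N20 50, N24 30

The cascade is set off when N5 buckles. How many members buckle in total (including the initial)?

3

Round 1 — N5 buckles (initial).
  N16: +70 → 70 ≥ 50
  N20: +50 → 50 < 100
  N24: +30 → 30 < 120
Round 2 — N16 buckles.
  N14: +80 → 80 ≥ 70
  N24: +70 → 100 < 120
Round 3 — N14 buckles.
  N20: +10 → 60 < 100
No further bucklings.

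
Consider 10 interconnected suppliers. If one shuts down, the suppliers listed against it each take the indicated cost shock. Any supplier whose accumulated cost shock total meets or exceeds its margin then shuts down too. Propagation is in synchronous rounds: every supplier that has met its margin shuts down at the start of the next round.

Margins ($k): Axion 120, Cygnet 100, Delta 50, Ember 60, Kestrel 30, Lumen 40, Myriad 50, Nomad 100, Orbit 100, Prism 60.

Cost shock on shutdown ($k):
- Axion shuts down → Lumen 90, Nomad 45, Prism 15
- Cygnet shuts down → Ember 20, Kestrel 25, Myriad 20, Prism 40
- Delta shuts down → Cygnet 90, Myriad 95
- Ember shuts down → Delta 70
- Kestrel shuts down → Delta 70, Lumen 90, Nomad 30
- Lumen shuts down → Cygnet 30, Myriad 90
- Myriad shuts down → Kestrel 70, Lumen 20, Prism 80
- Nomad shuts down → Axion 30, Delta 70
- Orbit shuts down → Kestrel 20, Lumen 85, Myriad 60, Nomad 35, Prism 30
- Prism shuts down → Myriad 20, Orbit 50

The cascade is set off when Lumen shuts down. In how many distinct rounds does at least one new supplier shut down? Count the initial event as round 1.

Round 1 — Lumen shuts down (initial).
  Cygnet: +30 → 30 < 100
  Myriad: +90 → 90 ≥ 50
Round 2 — Myriad shuts down.
  Kestrel: +70 → 70 ≥ 30
  Prism: +80 → 80 ≥ 60
Round 3 — Kestrel, Prism shut down.
  Delta: +70 → 70 ≥ 50
  Nomad: +30 → 30 < 100
  Orbit: +50 → 50 < 100
Round 4 — Delta shuts down.
  Cygnet: +90 → 120 ≥ 100
Round 5 — Cygnet shuts down.
  Ember: +20 → 20 < 60
No further shutdowns.

5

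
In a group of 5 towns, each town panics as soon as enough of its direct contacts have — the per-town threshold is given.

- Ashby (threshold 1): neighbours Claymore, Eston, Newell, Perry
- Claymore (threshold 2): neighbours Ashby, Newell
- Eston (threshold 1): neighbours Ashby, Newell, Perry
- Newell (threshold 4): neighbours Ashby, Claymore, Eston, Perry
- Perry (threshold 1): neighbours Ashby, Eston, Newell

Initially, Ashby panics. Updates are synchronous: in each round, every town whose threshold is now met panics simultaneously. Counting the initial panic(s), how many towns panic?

Round 1 — Ashby panics (initial).
Round 2 — checking thresholds:
  Claymore: 1 of 2 neighbours < 2, below threshold.
  Eston: 1 of 3 neighbours ≥ 1, panics.
  Newell: 1 of 4 neighbours < 4, below threshold.
  Perry: 1 of 3 neighbours ≥ 1, panics.
Round 3 — no new panics; cascade stops.

3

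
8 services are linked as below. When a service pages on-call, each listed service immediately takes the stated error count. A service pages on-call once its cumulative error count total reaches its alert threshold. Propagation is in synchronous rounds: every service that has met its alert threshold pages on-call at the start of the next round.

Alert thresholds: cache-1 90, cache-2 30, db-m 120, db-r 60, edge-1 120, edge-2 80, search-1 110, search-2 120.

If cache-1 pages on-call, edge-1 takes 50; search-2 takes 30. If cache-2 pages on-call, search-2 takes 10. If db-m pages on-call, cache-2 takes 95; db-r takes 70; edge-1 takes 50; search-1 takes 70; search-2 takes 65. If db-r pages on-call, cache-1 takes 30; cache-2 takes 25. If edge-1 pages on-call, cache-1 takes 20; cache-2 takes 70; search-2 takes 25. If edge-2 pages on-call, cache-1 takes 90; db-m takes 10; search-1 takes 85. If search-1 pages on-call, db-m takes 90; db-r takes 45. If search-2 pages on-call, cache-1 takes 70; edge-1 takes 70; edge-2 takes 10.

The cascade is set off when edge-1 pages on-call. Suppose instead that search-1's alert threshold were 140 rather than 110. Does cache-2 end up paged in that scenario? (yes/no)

yes

With search-1's alert threshold at 140:
Round 1 — edge-1 pages on-call (initial).
  cache-1: +20 → 20 < 90
  cache-2: +70 → 70 ≥ 30
  search-2: +25 → 25 < 120
Round 2 — cache-2 pages on-call.
  search-2: +10 → 35 < 120
No further pages.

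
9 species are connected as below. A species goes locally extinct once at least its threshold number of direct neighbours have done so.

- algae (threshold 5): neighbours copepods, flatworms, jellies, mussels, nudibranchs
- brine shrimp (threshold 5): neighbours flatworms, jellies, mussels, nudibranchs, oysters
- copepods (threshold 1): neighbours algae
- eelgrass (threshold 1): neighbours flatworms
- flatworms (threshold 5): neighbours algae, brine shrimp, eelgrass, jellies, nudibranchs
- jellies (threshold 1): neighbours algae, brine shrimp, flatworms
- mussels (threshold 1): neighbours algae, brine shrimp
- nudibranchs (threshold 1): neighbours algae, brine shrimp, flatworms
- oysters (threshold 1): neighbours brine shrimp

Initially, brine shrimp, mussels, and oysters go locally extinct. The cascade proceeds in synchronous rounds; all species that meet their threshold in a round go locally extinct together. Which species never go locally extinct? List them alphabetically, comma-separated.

Round 1 — brine shrimp, mussels, oysters go locally extinct (initial).
Round 2 — checking thresholds:
  algae: 1 of 5 neighbours < 5, holds.
  flatworms: 1 of 5 neighbours < 5, holds.
  jellies: 1 of 3 neighbours ≥ 1, goes locally extinct.
  nudibranchs: 1 of 3 neighbours ≥ 1, goes locally extinct.
Round 3 — no new extinctions; cascade stops.

algae, copepods, eelgrass, flatworms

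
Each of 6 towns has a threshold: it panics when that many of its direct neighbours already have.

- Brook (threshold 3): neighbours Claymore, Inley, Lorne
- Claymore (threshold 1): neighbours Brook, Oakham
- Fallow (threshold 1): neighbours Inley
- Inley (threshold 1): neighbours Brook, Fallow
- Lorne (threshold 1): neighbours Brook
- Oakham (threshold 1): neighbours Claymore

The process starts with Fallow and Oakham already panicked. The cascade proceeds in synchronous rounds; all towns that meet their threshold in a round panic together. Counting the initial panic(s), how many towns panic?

4

Round 1 — Fallow, Oakham panic (initial).
Round 2 — checking thresholds:
  Claymore: 1 of 2 neighbours ≥ 1, panics.
  Inley: 1 of 2 neighbours ≥ 1, panics.
Round 3 — no new panics; cascade stops.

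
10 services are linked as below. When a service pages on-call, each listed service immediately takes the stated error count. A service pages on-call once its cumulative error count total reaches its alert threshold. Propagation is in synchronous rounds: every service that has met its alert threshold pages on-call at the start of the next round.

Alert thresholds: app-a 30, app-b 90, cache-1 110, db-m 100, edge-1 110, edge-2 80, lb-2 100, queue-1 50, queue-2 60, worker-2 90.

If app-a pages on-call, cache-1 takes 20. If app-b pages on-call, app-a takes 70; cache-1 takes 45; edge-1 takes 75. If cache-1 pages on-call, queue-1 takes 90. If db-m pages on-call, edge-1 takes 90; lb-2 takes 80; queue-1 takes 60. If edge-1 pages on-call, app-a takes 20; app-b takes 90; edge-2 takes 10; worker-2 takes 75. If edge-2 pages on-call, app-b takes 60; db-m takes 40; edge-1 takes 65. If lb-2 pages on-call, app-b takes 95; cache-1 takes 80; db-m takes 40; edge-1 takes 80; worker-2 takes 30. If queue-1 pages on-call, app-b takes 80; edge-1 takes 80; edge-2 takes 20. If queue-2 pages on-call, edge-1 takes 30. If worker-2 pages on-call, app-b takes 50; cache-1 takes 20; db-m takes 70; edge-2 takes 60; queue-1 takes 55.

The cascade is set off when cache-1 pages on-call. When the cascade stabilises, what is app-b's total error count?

Round 1 — cache-1 pages on-call (initial).
  queue-1: +90 → 90 ≥ 50
Round 2 — queue-1 pages on-call.
  app-b: +80 → 80 < 90
  edge-1: +80 → 80 < 110
  edge-2: +20 → 20 < 80
No further pages.

80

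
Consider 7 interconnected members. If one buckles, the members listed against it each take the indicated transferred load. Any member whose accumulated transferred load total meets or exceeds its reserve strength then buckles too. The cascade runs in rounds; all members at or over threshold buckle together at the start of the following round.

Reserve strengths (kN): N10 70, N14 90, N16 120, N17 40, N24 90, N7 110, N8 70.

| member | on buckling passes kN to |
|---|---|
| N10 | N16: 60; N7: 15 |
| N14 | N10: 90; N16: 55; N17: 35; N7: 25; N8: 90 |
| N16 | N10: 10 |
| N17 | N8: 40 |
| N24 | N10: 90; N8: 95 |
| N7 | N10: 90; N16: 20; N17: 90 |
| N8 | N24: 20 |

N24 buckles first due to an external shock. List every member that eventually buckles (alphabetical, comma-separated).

N10, N24, N8

Round 1 — N24 buckles (initial).
  N10: +90 → 90 ≥ 70
  N8: +95 → 95 ≥ 70
Round 2 — N10, N8 buckle.
  N16: +60 → 60 < 120
  N7: +15 → 15 < 110
No further bucklings.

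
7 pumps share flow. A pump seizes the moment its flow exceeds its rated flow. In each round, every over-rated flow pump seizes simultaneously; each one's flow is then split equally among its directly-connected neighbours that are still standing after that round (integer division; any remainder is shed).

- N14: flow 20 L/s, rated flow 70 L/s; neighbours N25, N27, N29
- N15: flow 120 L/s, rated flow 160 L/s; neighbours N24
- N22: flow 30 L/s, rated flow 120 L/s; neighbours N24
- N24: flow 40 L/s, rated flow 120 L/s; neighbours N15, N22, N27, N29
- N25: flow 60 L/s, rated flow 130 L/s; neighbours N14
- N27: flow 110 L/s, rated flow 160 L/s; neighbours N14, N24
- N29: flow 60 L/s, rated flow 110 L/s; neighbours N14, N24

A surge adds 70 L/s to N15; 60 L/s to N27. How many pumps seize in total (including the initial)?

6

Round 1 — N15 at 190 > 160; N27 at 170 > 160. N15, N27 seize.
  N15 sheds 190 L/s to N24: 190 each.
    N24: 40+190 = 230 > 120
  N27 sheds 170 L/s to N14, N24: 85 each.
    N14: 20+85 = 105 > 70
    N24: 230+85 = 315 > 120
Round 2 — N14, N24 seize.
  N14 sheds 105 L/s to N25, N29: 52 each (1 lost).
    N25: 60+52 = 112 ≤ 130
    N29: 60+52 = 112 > 110
  N24 sheds 315 L/s to N22, N29: 157 each (1 lost).
    N22: 30+157 = 187 > 120
    N29: 112+157 = 269 > 110
Round 3 — N22, N29 seize.
  N22 sheds 187 L/s: no online neighbours, lost.
  N29 sheds 269 L/s: no online neighbours, lost.
No further seizures.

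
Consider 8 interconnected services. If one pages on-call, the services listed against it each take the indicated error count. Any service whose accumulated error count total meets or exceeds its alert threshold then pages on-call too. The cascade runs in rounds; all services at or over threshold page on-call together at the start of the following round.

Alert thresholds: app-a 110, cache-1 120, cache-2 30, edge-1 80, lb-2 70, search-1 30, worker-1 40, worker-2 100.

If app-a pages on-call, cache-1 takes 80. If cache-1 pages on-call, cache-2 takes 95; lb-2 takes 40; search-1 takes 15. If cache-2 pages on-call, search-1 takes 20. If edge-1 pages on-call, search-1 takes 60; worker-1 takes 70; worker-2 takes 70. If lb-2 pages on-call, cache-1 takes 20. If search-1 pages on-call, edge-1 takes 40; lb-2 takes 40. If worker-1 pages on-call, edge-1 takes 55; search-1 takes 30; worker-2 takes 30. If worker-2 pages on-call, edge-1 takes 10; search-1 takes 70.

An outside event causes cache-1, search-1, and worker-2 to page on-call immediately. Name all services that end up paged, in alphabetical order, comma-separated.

Round 1 — cache-1, search-1, worker-2 page on-call (initial).
  cache-2: +95 → 95 ≥ 30
  edge-1: +40+10 → 50 < 80
  lb-2: +40+40 → 80 ≥ 70
Round 2 — cache-2, lb-2 page on-call.
No further pages.

cache-1, cache-2, lb-2, search-1, worker-2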